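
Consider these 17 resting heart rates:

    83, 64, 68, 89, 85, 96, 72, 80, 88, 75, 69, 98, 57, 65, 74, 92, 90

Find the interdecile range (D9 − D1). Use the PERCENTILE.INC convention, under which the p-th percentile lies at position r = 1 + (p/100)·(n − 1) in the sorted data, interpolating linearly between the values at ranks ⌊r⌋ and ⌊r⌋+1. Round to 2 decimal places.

29.00

Sorted: 57, 64, 65, 68, 69, 72, 74, 75, 80, 83, 85, 88, 89, 90, 92, 96, 98.
n = 17.
P10: r = 2.6; ranks 2–3 are 64, 65; interpolating gives 64.6.
P90: r = 15.4; ranks 15–16 are 92, 96; interpolating gives 93.6.
Difference: 93.6 − 64.6 = 29.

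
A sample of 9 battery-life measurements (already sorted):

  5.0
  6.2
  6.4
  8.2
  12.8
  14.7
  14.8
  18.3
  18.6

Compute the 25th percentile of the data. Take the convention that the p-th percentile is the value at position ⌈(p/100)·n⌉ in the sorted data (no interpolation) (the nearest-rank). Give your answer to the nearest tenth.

n = 9.
Position = ⌈25/100 · 9⌉ = ⌈2.25⌉ = 3.
The value at rank 3 is 6.4.

6.4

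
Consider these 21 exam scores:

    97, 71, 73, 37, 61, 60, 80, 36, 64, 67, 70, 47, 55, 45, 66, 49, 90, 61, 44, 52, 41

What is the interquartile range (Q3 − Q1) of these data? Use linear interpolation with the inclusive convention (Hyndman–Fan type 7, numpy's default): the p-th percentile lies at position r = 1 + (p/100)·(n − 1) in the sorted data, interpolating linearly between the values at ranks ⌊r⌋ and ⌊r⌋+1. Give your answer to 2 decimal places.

23.00

Sorted: 36, 37, 41, 44, 45, 47, 49, 52, 55, 60, 61, 61, 64, 66, 67, 70, 71, 73, 80, 90, 97.
n = 21.
P25: r = 6 (integer) → 47.
P75: r = 16 (integer) → 70.
Difference: 70 − 47 = 23.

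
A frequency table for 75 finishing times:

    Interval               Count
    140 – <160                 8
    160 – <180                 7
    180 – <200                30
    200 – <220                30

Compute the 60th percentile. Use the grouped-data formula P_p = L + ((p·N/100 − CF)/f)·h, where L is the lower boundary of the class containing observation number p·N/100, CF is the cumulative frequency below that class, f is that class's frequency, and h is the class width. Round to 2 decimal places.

200.00

N = 75; target position k = 60/100 · 75 = 45.
Cumulative frequencies: 8, 15, 45, 75.
Observation 45 falls in the class 180 – <200.
L = 180, CF = 15, f = 30, h = 20.
P60 = 180 + ((45 − 15)/30)·20 = 180 + 20 = 200.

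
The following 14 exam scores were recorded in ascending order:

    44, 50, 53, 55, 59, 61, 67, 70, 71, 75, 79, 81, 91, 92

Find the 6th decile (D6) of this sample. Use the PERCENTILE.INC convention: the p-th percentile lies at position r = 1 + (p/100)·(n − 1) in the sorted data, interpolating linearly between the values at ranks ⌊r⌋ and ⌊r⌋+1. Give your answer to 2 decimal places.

n = 14.
r = 1 + (60/100)·(14 − 1) = 1 + 7.8 = 8.8.
Rank 8 is 70 and rank 9 is 71.
Interpolate: 70 + 0.8·(71 − 70) = 70 + 0.8·1 = 70.8.

70.80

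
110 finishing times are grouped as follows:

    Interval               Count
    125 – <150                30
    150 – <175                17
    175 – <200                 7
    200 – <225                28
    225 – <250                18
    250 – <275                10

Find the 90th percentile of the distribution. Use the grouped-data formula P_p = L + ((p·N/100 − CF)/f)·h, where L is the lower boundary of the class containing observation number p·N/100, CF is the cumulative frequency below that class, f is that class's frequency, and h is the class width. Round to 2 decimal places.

N = 110; target position k = 90/100 · 110 = 99.
Cumulative frequencies: 30, 47, 54, 82, 100, 110.
Observation 99 falls in the class 225 – <250.
L = 225, CF = 82, f = 18, h = 25.
P90 = 225 + ((99 − 82)/18)·25 = 225 + 23.6111 = 248.611.

248.61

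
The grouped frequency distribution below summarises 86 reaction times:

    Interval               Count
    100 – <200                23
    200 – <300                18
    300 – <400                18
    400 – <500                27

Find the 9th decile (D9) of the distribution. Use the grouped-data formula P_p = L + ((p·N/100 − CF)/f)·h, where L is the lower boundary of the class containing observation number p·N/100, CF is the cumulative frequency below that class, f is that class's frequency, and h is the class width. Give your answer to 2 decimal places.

N = 86; target position k = 90/100 · 86 = 77.4.
Cumulative frequencies: 23, 41, 59, 86.
Observation 77.4 falls in the class 400 – <500.
L = 400, CF = 59, f = 27, h = 100.
P90 = 400 + ((77.4 − 59)/27)·100 = 400 + 68.1481 = 468.148.

468.15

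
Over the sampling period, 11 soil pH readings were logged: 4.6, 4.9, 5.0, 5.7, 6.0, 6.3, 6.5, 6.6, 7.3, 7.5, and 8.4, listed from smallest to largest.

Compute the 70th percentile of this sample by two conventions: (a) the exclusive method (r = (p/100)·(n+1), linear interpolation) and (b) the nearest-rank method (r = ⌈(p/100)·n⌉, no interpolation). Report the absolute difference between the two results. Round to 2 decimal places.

n = 11.
(a) r = 8.4; between ranks 8 (6.6) and 9 (7.3): 6.88.
(b) the nearest-rank method: rank 8 → 6.6.
|6.88 − 6.6| = 0.28.

0.28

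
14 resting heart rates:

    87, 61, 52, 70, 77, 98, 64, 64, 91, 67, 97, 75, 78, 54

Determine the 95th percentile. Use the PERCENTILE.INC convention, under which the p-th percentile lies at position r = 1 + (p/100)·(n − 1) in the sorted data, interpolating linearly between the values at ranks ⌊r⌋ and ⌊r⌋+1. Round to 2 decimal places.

Sorted: 52, 54, 61, 64, 64, 67, 70, 75, 77, 78, 87, 91, 97, 98.
n = 14.
r = 1 + (95/100)·(14 − 1) = 1 + 12.35 = 13.35.
Rank 13 is 97 and rank 14 is 98.
Interpolate: 97 + 0.35·(98 − 97) = 97 + 0.35·1 = 97.35.

97.35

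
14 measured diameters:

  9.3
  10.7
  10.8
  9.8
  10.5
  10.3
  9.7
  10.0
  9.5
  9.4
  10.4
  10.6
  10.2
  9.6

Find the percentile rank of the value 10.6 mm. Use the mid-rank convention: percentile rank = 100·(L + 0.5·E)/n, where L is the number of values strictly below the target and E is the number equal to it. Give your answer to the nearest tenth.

Sorted: 9.3, 9.4, 9.5, 9.6, 9.7, 9.8, 10.0, 10.2, 10.3, 10.4, 10.5, 10.6, 10.7, 10.8.
Count below 10.6: L = 11; count equal: E = 1; n = 14.
Percentile rank = 100·(11 + 0.5·1)/14 = 100·11.5/14 = 82.14.

82.1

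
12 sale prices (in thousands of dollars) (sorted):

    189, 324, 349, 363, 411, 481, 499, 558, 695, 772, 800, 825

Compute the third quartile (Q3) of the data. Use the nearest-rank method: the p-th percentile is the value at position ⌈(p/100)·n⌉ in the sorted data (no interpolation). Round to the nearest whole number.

695

n = 12.
Position = ⌈75/100 · 12⌉ = ⌈9⌉ = 9.
The value at rank 9 is 695.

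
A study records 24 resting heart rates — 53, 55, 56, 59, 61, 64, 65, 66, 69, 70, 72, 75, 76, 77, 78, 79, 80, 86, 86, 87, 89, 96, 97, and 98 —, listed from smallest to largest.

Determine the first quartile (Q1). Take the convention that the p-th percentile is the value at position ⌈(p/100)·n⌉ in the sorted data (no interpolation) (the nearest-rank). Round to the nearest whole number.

64

n = 24.
Position = ⌈25/100 · 24⌉ = ⌈6⌉ = 6.
The value at rank 6 is 64.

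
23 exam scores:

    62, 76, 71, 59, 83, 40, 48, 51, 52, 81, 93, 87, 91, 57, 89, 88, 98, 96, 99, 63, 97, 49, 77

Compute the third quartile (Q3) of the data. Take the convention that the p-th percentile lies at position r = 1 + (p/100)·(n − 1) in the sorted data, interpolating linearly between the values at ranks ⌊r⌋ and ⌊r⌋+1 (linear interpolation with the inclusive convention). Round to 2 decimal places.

90.00

Sorted: 40, 48, 49, 51, 52, 57, 59, 62, 63, 71, 76, 77, 81, 83, 87, 88, 89, 91, 93, 96, 97, 98, 99.
n = 23.
r = 1 + (75/100)·(23 − 1) = 1 + 16.5 = 17.5.
Rank 17 is 89 and rank 18 is 91.
Interpolate: 89 + 0.5·(91 − 89) = 89 + 0.5·2 = 90.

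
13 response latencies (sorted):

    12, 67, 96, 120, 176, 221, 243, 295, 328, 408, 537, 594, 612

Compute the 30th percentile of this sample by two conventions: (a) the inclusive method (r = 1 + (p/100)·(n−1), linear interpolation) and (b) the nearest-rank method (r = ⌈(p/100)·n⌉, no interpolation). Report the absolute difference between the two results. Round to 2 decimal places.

33.60

n = 13.
(a) r = 4.6; between ranks 4 (120) and 5 (176): 153.6.
(b) the nearest-rank method: rank 4 → 120.
|153.6 − 120| = 33.6.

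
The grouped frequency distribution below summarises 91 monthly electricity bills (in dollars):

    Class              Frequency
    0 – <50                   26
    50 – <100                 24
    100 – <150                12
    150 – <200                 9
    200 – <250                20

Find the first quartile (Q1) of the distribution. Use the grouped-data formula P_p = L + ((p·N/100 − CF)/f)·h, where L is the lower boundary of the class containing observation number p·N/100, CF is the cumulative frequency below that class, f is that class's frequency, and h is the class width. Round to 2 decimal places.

43.75

N = 91; target position k = 25/100 · 91 = 22.75.
Cumulative frequencies: 26, 50, 62, 71, 91.
Observation 22.75 falls in the class 0 – <50.
L = 0, CF = 0, f = 26, h = 50.
P25 = 0 + ((22.75 − 0)/26)·50 = 0 + 43.75 = 43.75.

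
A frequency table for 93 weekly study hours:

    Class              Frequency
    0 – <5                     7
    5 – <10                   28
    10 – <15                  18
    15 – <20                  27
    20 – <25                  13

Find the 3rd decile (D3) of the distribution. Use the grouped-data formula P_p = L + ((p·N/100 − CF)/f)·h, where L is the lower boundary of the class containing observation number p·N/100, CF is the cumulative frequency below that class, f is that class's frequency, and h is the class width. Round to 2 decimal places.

8.73

N = 93; target position k = 30/100 · 93 = 27.9.
Cumulative frequencies: 7, 35, 53, 80, 93.
Observation 27.9 falls in the class 5 – <10.
L = 5, CF = 7, f = 28, h = 5.
P30 = 5 + ((27.9 − 7)/28)·5 = 5 + 3.73214 = 8.73214.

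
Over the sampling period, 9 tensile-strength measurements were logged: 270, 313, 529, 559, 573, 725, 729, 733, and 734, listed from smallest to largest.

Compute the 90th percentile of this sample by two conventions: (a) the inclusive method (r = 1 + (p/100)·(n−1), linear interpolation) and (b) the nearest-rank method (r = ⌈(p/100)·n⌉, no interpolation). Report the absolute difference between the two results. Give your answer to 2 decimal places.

0.80

n = 9.
(a) r = 8.2; between ranks 8 (733) and 9 (734): 733.2.
(b) the nearest-rank method: rank 9 → 734.
|733.2 − 734| = 0.8.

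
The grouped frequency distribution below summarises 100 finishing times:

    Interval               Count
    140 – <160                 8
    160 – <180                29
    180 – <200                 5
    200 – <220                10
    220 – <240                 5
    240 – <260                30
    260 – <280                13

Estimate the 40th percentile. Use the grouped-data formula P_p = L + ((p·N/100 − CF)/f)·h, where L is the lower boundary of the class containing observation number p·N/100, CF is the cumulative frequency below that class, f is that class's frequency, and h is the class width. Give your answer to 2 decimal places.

N = 100; target position k = 40/100 · 100 = 40.
Cumulative frequencies: 8, 37, 42, 52, 57, 87, 100.
Observation 40 falls in the class 180 – <200.
L = 180, CF = 37, f = 5, h = 20.
P40 = 180 + ((40 − 37)/5)·20 = 180 + 12 = 192.

192.00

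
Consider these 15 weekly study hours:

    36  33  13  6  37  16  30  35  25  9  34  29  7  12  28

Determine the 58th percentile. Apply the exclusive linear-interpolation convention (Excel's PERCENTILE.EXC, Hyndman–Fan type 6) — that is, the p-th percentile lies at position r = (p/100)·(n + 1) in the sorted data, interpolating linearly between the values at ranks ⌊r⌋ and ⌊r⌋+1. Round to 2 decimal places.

29.28

Sorted: 6, 7, 9, 12, 13, 16, 25, 28, 29, 30, 33, 34, 35, 36, 37.
n = 15.
r = (58/100)·(15 + 1) = 9.28.
Rank 9 is 29 and rank 10 is 30.
Interpolate: 29 + 0.28·(30 − 29) = 29 + 0.28·1 = 29.28.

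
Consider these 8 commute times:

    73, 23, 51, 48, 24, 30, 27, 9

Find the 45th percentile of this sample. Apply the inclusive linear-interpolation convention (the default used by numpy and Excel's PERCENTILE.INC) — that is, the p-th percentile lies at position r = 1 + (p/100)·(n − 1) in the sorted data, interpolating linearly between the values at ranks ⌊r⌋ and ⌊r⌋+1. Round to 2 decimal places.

Sorted: 9, 23, 24, 27, 30, 48, 51, 73.
n = 8.
r = 1 + (45/100)·(8 − 1) = 1 + 3.15 = 4.15.
Rank 4 is 27 and rank 5 is 30.
Interpolate: 27 + 0.15·(30 − 27) = 27 + 0.15·3 = 27.45.

27.45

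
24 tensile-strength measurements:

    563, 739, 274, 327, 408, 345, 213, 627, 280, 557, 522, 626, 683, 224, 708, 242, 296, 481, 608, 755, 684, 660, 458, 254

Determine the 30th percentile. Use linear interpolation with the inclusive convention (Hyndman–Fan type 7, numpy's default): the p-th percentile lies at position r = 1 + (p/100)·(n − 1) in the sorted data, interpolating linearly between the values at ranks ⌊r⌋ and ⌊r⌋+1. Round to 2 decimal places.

Sorted: 213, 224, 242, 254, 274, 280, 296, 327, 345, 408, 458, 481, 522, 557, 563, 608, 626, 627, 660, 683, 684, 708, 739, 755.
n = 24.
r = 1 + (30/100)·(24 − 1) = 1 + 6.9 = 7.9.
Rank 7 is 296 and rank 8 is 327.
Interpolate: 296 + 0.9·(327 − 296) = 296 + 0.9·31 = 323.9.

323.90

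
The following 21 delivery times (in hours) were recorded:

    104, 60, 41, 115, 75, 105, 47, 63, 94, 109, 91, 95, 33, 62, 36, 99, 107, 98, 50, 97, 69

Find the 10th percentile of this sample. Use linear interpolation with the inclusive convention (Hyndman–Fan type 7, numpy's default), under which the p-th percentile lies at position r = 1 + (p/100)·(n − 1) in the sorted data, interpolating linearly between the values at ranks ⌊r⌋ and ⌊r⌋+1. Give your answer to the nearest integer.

41

Sorted: 33, 36, 41, 47, 50, 60, 62, 63, 69, 75, 91, 94, 95, 97, 98, 99, 104, 105, 107, 109, 115.
n = 21.
r = 1 + (10/100)·(21 − 1) = 1 + 2 = 3.
r is an integer, so P10 is the value at rank 3: 41.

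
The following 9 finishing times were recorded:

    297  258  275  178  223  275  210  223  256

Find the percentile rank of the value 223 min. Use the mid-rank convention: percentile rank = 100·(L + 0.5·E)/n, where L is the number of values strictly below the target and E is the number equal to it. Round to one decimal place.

33.3

Sorted: 178, 210, 223, 223, 256, 258, 275, 275, 297.
Count below 223: L = 2; count equal: E = 2; n = 9.
Percentile rank = 100·(2 + 0.5·2)/9 = 100·3/9 = 33.33.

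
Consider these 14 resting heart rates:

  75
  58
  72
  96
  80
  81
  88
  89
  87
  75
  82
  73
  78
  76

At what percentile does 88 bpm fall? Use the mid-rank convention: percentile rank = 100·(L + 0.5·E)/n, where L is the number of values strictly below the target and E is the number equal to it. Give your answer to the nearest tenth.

82.1

Sorted: 58, 72, 73, 75, 75, 76, 78, 80, 81, 82, 87, 88, 89, 96.
Count below 88: L = 11; count equal: E = 1; n = 14.
Percentile rank = 100·(11 + 0.5·1)/14 = 100·11.5/14 = 82.14.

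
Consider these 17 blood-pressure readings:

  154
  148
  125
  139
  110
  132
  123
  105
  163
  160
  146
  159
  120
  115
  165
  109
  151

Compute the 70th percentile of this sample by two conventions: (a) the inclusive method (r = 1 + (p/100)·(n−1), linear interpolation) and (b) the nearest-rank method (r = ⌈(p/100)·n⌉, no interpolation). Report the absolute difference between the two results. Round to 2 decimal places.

Sorted: 105, 109, 110, 115, 120, 123, 125, 132, 139, 146, 148, 151, 154, 159, 160, 163, 165.
n = 17.
(a) r = 12.2; between ranks 12 (151) and 13 (154): 151.6.
(b) the nearest-rank method: rank 12 → 151.
|151.6 − 151| = 0.6.

0.60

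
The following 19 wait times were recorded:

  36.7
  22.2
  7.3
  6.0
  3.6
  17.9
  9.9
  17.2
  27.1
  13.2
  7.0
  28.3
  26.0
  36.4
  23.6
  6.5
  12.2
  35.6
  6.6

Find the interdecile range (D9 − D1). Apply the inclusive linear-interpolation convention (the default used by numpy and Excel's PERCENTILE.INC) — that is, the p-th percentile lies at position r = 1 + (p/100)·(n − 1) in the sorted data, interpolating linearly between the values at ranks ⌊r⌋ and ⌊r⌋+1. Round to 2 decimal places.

29.36

Sorted: 3.6, 6.0, 6.5, 6.6, 7.0, 7.3, 9.9, 12.2, 13.2, 17.2, 17.9, 22.2, 23.6, 26.0, 27.1, 28.3, 35.6, 36.4, 36.7.
n = 19.
P10: r = 2.8; ranks 2–3 are 6.0, 6.5; interpolating gives 6.4.
P90: r = 17.2; ranks 17–18 are 35.6, 36.4; interpolating gives 35.76.
Difference: 35.76 − 6.4 = 29.36.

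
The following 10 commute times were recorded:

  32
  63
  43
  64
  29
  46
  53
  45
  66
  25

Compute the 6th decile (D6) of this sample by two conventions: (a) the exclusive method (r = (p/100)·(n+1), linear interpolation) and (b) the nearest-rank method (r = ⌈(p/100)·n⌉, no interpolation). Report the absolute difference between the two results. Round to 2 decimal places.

Sorted: 25, 29, 32, 43, 45, 46, 53, 63, 64, 66.
n = 10.
(a) r = 6.6; between ranks 6 (46) and 7 (53): 50.2.
(b) the nearest-rank method: rank 6 → 46.
|50.2 − 46| = 4.2.

4.20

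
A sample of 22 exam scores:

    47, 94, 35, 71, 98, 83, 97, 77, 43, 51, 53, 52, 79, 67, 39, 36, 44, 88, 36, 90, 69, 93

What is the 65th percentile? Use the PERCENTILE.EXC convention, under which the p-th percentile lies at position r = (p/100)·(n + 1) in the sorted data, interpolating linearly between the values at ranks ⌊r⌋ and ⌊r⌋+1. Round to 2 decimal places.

78.90

Sorted: 35, 36, 36, 39, 43, 44, 47, 51, 52, 53, 67, 69, 71, 77, 79, 83, 88, 90, 93, 94, 97, 98.
n = 22.
r = (65/100)·(22 + 1) = 14.95.
Rank 14 is 77 and rank 15 is 79.
Interpolate: 77 + 0.95·(79 − 77) = 77 + 0.95·2 = 78.9.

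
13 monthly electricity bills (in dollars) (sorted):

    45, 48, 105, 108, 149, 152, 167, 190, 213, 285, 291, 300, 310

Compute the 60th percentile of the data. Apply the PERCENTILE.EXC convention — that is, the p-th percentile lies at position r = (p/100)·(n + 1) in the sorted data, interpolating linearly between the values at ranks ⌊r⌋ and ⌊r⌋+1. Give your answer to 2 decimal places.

199.20

n = 13.
r = (60/100)·(13 + 1) = 8.4.
Rank 8 is 190 and rank 9 is 213.
Interpolate: 190 + 0.4·(213 − 190) = 190 + 0.4·23 = 199.2.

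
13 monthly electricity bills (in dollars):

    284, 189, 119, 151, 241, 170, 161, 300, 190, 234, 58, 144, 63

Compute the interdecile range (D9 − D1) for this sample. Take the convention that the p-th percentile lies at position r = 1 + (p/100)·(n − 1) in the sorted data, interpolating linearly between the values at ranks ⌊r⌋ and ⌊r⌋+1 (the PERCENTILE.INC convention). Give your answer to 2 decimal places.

Sorted: 58, 63, 119, 144, 151, 161, 170, 189, 190, 234, 241, 284, 300.
n = 13.
P10: r = 2.2; ranks 2–3 are 63, 119; interpolating gives 74.2.
P90: r = 11.8; ranks 11–12 are 241, 284; interpolating gives 275.4.
Difference: 275.4 − 74.2 = 201.2.

201.20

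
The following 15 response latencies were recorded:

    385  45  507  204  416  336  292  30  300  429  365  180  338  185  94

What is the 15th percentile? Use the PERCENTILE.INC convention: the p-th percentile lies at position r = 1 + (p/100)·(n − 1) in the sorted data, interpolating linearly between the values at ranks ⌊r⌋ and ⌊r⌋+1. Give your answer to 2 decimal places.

Sorted: 30, 45, 94, 180, 185, 204, 292, 300, 336, 338, 365, 385, 416, 429, 507.
n = 15.
r = 1 + (15/100)·(15 − 1) = 1 + 2.1 = 3.1.
Rank 3 is 94 and rank 4 is 180.
Interpolate: 94 + 0.1·(180 − 94) = 94 + 0.1·86 = 102.6.

102.60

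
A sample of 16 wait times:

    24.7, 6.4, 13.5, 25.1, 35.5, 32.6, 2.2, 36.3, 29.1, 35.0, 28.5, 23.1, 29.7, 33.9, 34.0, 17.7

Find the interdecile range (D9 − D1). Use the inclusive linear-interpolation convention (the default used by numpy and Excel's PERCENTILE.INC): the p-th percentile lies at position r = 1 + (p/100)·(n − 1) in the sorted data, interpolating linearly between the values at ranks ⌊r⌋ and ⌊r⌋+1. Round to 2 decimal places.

25.30

Sorted: 2.2, 6.4, 13.5, 17.7, 23.1, 24.7, 25.1, 28.5, 29.1, 29.7, 32.6, 33.9, 34.0, 35.0, 35.5, 36.3.
n = 16.
P10: r = 2.5; ranks 2–3 are 6.4, 13.5; interpolating gives 9.95.
P90: r = 14.5; ranks 14–15 are 35.0, 35.5; interpolating gives 35.25.
Difference: 35.25 − 9.95 = 25.3.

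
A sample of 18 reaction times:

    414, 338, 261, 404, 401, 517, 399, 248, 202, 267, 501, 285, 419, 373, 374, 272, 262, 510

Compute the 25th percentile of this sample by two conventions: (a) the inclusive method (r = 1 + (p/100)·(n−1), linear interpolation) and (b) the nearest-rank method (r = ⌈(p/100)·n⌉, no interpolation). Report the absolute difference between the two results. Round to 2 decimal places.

1.25

Sorted: 202, 248, 261, 262, 267, 272, 285, 338, 373, 374, 399, 401, 404, 414, 419, 501, 510, 517.
n = 18.
(a) r = 5.25; between ranks 5 (267) and 6 (272): 268.25.
(b) the nearest-rank method: rank 5 → 267.
|268.25 − 267| = 1.25.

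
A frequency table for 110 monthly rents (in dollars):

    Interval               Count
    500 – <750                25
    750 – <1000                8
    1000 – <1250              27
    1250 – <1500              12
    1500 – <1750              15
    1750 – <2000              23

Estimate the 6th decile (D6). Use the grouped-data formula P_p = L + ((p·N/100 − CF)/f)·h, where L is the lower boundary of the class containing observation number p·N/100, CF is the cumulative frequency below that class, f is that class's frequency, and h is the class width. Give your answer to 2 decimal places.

N = 110; target position k = 60/100 · 110 = 66.
Cumulative frequencies: 25, 33, 60, 72, 87, 110.
Observation 66 falls in the class 1250 – <1500.
L = 1250, CF = 60, f = 12, h = 250.
P60 = 1250 + ((66 − 60)/12)·250 = 1250 + 125 = 1375.

1375.00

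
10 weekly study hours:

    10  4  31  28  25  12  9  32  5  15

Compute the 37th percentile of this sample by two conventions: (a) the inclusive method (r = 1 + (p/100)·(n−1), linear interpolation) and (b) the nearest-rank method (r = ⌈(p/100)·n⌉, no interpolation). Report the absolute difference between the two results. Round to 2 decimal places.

Sorted: 4, 5, 9, 10, 12, 15, 25, 28, 31, 32.
n = 10.
(a) r = 4.33; between ranks 4 (10) and 5 (12): 10.66.
(b) the nearest-rank method: rank 4 → 10.
|10.66 − 10| = 0.66.

0.66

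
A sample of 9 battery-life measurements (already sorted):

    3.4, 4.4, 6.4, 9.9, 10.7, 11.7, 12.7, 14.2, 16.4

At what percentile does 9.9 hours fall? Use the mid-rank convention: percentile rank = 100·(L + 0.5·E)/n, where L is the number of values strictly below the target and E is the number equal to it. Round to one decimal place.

Count below 9.9: L = 3; count equal: E = 1; n = 9.
Percentile rank = 100·(3 + 0.5·1)/9 = 100·3.5/9 = 38.89.

38.9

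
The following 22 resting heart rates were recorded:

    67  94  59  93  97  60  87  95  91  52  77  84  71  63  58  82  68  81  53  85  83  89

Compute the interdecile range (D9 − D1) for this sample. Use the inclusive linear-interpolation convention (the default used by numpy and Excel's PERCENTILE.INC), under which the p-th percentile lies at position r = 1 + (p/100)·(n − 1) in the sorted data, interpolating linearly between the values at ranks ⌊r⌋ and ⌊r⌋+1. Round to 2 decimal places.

35.80

Sorted: 52, 53, 58, 59, 60, 63, 67, 68, 71, 77, 81, 82, 83, 84, 85, 87, 89, 91, 93, 94, 95, 97.
n = 22.
P10: r = 3.1; ranks 3–4 are 58, 59; interpolating gives 58.1.
P90: r = 19.9; ranks 19–20 are 93, 94; interpolating gives 93.9.
Difference: 93.9 − 58.1 = 35.8.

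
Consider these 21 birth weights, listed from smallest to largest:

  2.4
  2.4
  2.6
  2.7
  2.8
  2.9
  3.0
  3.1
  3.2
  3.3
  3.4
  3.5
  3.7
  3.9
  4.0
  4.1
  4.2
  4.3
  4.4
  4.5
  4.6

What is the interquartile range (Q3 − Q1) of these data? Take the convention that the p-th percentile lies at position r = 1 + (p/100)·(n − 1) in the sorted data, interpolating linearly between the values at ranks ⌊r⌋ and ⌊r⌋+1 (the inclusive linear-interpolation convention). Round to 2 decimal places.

n = 21.
P25: r = 6 (integer) → 2.9.
P75: r = 16 (integer) → 4.1.
Difference: 4.1 − 2.9 = 1.2.

1.20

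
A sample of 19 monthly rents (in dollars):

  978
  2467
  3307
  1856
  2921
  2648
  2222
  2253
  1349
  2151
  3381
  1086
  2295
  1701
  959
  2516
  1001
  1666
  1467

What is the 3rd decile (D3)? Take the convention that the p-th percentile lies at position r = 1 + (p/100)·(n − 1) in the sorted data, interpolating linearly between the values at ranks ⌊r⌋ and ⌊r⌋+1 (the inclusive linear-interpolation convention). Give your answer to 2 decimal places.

Sorted: 959, 978, 1001, 1086, 1349, 1467, 1666, 1701, 1856, 2151, 2222, 2253, 2295, 2467, 2516, 2648, 2921, 3307, 3381.
n = 19.
r = 1 + (30/100)·(19 − 1) = 1 + 5.4 = 6.4.
Rank 6 is 1467 and rank 7 is 1666.
Interpolate: 1467 + 0.4·(1666 − 1467) = 1467 + 0.4·199 = 1546.6.

1546.60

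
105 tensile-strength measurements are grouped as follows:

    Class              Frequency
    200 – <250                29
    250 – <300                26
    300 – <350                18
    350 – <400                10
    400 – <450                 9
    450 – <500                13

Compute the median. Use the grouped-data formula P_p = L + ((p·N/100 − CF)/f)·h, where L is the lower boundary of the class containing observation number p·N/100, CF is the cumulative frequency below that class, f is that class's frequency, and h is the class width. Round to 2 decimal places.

295.19

N = 105; target position k = 50/100 · 105 = 52.5.
Cumulative frequencies: 29, 55, 73, 83, 92, 105.
Observation 52.5 falls in the class 250 – <300.
L = 250, CF = 29, f = 26, h = 50.
P50 = 250 + ((52.5 − 29)/26)·50 = 250 + 45.1923 = 295.192.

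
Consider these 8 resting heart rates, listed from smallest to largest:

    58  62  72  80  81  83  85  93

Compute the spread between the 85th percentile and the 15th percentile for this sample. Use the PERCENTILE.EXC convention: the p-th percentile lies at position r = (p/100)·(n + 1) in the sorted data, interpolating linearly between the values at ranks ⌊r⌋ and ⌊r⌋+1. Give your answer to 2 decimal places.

30.80

n = 8.
P15: r = 1.35; ranks 1–2 are 58, 62; interpolating gives 59.4.
P85: r = 7.65; ranks 7–8 are 85, 93; interpolating gives 90.2.
Difference: 90.2 − 59.4 = 30.8.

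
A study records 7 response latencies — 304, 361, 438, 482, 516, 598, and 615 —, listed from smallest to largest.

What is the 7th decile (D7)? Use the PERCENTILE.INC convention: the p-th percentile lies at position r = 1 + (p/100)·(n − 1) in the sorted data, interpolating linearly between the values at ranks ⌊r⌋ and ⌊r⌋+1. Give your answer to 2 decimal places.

532.40

n = 7.
r = 1 + (70/100)·(7 − 1) = 1 + 4.2 = 5.2.
Rank 5 is 516 and rank 6 is 598.
Interpolate: 516 + 0.2·(598 − 516) = 516 + 0.2·82 = 532.4.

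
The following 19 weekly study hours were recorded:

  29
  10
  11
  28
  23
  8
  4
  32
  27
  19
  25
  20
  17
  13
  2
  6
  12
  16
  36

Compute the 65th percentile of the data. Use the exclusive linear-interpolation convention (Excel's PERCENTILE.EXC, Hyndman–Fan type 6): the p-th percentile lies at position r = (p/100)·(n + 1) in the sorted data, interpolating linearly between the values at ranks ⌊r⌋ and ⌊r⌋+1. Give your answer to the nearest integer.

23

Sorted: 2, 4, 6, 8, 10, 11, 12, 13, 16, 17, 19, 20, 23, 25, 27, 28, 29, 32, 36.
n = 19.
r = (65/100)·(19 + 1) = 13.
r is an integer, so P65 is the value at rank 13: 23.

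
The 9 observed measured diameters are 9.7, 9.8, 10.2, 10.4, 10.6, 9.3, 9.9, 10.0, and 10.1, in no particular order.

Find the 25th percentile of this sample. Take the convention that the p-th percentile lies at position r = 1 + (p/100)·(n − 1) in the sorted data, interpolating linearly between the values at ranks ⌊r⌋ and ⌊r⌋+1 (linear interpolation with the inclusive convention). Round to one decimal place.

9.8

Sorted: 9.3, 9.7, 9.8, 9.9, 10.0, 10.1, 10.2, 10.4, 10.6.
n = 9.
r = 1 + (25/100)·(9 − 1) = 1 + 2 = 3.
r is an integer, so P25 is the value at rank 3: 9.8.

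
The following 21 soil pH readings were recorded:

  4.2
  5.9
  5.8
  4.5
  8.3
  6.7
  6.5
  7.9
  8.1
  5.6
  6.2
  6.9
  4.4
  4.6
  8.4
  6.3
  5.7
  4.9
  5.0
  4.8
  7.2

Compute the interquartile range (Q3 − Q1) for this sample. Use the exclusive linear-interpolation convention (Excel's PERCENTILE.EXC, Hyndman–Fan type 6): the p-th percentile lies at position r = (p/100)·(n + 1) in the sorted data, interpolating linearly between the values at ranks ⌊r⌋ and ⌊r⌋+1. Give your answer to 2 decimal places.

Sorted: 4.2, 4.4, 4.5, 4.6, 4.8, 4.9, 5.0, 5.6, 5.7, 5.8, 5.9, 6.2, 6.3, 6.5, 6.7, 6.9, 7.2, 7.9, 8.1, 8.3, 8.4.
n = 21.
P25: r = 5.5; ranks 5–6 are 4.8, 4.9; interpolating gives 4.85.
P75: r = 16.5; ranks 16–17 are 6.9, 7.2; interpolating gives 7.05.
Difference: 7.05 − 4.85 = 2.2.

2.20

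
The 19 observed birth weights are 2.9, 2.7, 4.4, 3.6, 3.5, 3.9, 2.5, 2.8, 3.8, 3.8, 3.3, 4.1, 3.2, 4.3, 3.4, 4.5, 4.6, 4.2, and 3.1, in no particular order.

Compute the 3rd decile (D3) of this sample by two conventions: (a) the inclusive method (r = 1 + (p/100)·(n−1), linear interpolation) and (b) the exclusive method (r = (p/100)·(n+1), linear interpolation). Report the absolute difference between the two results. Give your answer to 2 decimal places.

Sorted: 2.5, 2.7, 2.8, 2.9, 3.1, 3.2, 3.3, 3.4, 3.5, 3.6, 3.8, 3.8, 3.9, 4.1, 4.2, 4.3, 4.4, 4.5, 4.6.
n = 19.
(a) r = 6.4; between ranks 6 (3.2) and 7 (3.3): 3.24.
(b) r = 6 → value at rank 6 = 3.2.
|3.24 − 3.2| = 0.04.

0.04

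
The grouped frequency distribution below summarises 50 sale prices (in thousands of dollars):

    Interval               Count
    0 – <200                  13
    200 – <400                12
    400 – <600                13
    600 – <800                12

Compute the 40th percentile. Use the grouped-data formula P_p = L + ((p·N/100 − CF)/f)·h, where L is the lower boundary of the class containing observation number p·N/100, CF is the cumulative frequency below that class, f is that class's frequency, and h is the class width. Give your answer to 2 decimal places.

N = 50; target position k = 40/100 · 50 = 20.
Cumulative frequencies: 13, 25, 38, 50.
Observation 20 falls in the class 200 – <400.
L = 200, CF = 13, f = 12, h = 200.
P40 = 200 + ((20 − 13)/12)·200 = 200 + 116.667 = 316.667.

316.67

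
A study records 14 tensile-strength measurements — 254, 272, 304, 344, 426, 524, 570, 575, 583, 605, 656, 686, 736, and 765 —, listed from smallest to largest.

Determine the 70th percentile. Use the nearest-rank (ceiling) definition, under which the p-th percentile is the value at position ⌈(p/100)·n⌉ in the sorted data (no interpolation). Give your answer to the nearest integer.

n = 14.
Position = ⌈70/100 · 14⌉ = ⌈9.8⌉ = 10.
The value at rank 10 is 605.

605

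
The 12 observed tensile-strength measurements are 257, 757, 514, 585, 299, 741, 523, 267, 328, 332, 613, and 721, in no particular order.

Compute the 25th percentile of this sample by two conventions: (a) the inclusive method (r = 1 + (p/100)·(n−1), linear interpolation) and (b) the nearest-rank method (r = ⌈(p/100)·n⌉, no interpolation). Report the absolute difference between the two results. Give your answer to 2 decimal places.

Sorted: 257, 267, 299, 328, 332, 514, 523, 585, 613, 721, 741, 757.
n = 12.
(a) r = 3.75; between ranks 3 (299) and 4 (328): 320.75.
(b) the nearest-rank method: rank 3 → 299.
|320.75 − 299| = 21.75.

21.75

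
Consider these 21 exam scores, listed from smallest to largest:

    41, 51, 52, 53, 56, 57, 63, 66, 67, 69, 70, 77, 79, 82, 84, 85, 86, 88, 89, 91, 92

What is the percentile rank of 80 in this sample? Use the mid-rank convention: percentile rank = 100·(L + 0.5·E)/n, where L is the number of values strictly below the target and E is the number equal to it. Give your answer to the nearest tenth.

61.9

Count below 80: L = 13; count equal: E = 0; n = 21.
Percentile rank = 100·(13 + 0.5·0)/21 = 100·13/21 = 61.9.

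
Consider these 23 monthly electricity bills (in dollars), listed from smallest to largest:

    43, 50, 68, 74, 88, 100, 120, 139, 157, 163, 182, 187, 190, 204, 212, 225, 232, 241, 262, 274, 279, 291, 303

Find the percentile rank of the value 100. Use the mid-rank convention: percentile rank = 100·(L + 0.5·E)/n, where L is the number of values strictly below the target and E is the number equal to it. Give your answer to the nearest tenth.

Count below 100: L = 5; count equal: E = 1; n = 23.
Percentile rank = 100·(5 + 0.5·1)/23 = 100·5.5/23 = 23.91.

23.9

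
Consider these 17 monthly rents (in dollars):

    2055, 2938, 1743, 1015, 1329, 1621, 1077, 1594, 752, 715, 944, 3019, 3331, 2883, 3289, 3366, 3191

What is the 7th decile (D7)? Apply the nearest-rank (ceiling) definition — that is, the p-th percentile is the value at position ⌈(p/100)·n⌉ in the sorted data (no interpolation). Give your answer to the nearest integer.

Sorted: 715, 752, 944, 1015, 1077, 1329, 1594, 1621, 1743, 2055, 2883, 2938, 3019, 3191, 3289, 3331, 3366.
n = 17.
Position = ⌈70/100 · 17⌉ = ⌈11.9⌉ = 12.
The value at rank 12 is 2938.

2938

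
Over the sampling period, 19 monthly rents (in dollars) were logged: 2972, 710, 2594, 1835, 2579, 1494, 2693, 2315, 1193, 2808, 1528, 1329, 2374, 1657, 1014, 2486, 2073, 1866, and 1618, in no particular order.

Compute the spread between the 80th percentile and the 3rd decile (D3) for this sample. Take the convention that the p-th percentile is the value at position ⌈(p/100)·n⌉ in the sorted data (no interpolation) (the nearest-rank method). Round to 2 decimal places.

1066.00

Sorted: 710, 1014, 1193, 1329, 1494, 1528, 1618, 1657, 1835, 1866, 2073, 2315, 2374, 2486, 2579, 2594, 2693, 2808, 2972.
n = 19.
P30: rank ⌈30/100·19⌉ = 6 → 1528.
P80: rank ⌈80/100·19⌉ = 16 → 2594.
Difference: 2594 − 1528 = 1066.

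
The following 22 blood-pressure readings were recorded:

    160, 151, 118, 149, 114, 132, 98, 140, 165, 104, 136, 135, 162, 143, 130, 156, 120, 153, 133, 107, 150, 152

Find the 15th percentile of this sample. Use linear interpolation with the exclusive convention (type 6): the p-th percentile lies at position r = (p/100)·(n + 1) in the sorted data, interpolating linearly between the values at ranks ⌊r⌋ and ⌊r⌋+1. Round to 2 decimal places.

Sorted: 98, 104, 107, 114, 118, 120, 130, 132, 133, 135, 136, 140, 143, 149, 150, 151, 152, 153, 156, 160, 162, 165.
n = 22.
r = (15/100)·(22 + 1) = 3.45.
Rank 3 is 107 and rank 4 is 114.
Interpolate: 107 + 0.45·(114 − 107) = 107 + 0.45·7 = 110.15.

110.15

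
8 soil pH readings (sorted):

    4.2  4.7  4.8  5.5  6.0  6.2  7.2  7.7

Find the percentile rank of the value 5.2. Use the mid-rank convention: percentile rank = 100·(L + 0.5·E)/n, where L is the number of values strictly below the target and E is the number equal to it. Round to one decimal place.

37.5

Count below 5.2: L = 3; count equal: E = 0; n = 8.
Percentile rank = 100·(3 + 0.5·0)/8 = 100·3/8 = 37.5.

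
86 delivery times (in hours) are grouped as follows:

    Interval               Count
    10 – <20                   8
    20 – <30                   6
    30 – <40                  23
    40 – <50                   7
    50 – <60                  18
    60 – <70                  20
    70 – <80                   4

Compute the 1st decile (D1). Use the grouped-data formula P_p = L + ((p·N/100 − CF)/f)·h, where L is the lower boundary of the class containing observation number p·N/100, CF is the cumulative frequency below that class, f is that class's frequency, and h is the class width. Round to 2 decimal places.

N = 86; target position k = 10/100 · 86 = 8.6.
Cumulative frequencies: 8, 14, 37, 44, 62, 82, 86.
Observation 8.6 falls in the class 20 – <30.
L = 20, CF = 8, f = 6, h = 10.
P10 = 20 + ((8.6 − 8)/6)·10 = 20 + 1 = 21.

21.00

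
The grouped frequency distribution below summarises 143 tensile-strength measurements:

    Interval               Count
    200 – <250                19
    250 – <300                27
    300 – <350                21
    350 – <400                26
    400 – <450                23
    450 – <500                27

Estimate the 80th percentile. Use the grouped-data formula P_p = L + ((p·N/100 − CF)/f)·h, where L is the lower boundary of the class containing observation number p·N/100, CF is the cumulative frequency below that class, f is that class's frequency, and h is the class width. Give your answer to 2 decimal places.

446.52

N = 143; target position k = 80/100 · 143 = 114.4.
Cumulative frequencies: 19, 46, 67, 93, 116, 143.
Observation 114.4 falls in the class 400 – <450.
L = 400, CF = 93, f = 23, h = 50.
P80 = 400 + ((114.4 − 93)/23)·50 = 400 + 46.5217 = 446.522.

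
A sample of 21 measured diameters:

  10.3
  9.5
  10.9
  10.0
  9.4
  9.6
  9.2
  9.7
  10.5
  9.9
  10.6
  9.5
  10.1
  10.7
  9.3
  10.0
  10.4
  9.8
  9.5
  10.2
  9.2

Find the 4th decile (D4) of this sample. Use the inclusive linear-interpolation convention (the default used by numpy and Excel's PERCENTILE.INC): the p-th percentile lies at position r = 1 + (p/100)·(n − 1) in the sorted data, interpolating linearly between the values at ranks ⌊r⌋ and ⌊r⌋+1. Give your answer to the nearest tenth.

9.7

Sorted: 9.2, 9.2, 9.3, 9.4, 9.5, 9.5, 9.5, 9.6, 9.7, 9.8, 9.9, 10.0, 10.0, 10.1, 10.2, 10.3, 10.4, 10.5, 10.6, 10.7, 10.9.
n = 21.
r = 1 + (40/100)·(21 − 1) = 1 + 8 = 9.
r is an integer, so P40 is the value at rank 9: 9.7.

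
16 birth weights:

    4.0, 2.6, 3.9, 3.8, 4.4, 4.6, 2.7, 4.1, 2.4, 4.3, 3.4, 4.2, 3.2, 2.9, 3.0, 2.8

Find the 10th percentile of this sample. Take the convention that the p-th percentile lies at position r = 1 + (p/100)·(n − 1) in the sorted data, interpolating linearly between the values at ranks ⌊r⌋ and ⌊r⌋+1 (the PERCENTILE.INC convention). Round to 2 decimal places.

2.65

Sorted: 2.4, 2.6, 2.7, 2.8, 2.9, 3.0, 3.2, 3.4, 3.8, 3.9, 4.0, 4.1, 4.2, 4.3, 4.4, 4.6.
n = 16.
r = 1 + (10/100)·(16 − 1) = 1 + 1.5 = 2.5.
Rank 2 is 2.6 and rank 3 is 2.7.
Interpolate: 2.6 + 0.5·(2.7 − 2.6) = 2.6 + 0.5·0.1 = 2.65.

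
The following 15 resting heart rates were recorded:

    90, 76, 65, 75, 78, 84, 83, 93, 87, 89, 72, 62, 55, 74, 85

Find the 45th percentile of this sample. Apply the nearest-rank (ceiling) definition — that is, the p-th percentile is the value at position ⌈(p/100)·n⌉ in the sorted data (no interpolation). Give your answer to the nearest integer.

Sorted: 55, 62, 65, 72, 74, 75, 76, 78, 83, 84, 85, 87, 89, 90, 93.
n = 15.
Position = ⌈45/100 · 15⌉ = ⌈6.75⌉ = 7.
The value at rank 7 is 76.

76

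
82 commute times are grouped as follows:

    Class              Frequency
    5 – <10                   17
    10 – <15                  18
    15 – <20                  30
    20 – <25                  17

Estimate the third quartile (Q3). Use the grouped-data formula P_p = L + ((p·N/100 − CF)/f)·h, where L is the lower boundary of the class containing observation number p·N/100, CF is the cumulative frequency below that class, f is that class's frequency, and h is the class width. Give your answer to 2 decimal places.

N = 82; target position k = 75/100 · 82 = 61.5.
Cumulative frequencies: 17, 35, 65, 82.
Observation 61.5 falls in the class 15 – <20.
L = 15, CF = 35, f = 30, h = 5.
P75 = 15 + ((61.5 − 35)/30)·5 = 15 + 4.41667 = 19.4167.

19.42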